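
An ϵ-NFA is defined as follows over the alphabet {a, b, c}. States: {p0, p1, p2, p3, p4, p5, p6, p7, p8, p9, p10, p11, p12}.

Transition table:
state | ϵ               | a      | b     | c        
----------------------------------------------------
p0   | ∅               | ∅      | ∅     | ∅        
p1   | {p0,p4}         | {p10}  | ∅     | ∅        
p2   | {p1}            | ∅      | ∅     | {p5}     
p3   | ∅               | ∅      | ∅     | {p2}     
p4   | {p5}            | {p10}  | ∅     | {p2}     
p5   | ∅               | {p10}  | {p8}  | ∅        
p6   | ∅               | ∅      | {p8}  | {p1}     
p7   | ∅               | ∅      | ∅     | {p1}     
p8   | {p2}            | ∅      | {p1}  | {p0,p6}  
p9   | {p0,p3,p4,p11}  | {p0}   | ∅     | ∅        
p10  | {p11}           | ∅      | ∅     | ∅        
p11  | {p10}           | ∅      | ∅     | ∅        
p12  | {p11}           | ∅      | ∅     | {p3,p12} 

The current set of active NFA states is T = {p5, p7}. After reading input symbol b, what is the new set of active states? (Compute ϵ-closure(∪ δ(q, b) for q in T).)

p5 on b → {p8}.
No b-transition from p7.
Union after reading b: {p8}.
Now take the ϵ-closure:
From p8 via ϵ: add p2.
From p2 via ϵ: add p1.
From p1 via ϵ: add p0, p4.
From p4 via ϵ: add p5.
No new states can be added; the closed set is {p0, p1, p2, p4, p5, p8}.

{p0, p1, p2, p4, p5, p8}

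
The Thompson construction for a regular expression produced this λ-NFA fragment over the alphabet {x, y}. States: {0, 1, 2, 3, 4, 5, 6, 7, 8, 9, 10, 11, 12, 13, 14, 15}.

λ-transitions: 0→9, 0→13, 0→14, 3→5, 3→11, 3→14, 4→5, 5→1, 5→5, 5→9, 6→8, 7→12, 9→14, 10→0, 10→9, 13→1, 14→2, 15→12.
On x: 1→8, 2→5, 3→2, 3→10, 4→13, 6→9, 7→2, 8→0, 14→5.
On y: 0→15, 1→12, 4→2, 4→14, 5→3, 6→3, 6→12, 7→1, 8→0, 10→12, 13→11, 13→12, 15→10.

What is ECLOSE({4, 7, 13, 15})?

{1, 2, 4, 5, 7, 9, 12, 13, 14, 15}

Start with {4, 7, 13, 15}.
From 4 via λ: add 5.
From 7 via λ: add 12.
From 13 via λ: add 1.
From 5 via λ: add 9.
From 9 via λ: add 14.
From 14 via λ: add 2.
No new states can be added; the closed set is {1, 2, 4, 5, 7, 9, 12, 13, 14, 15}.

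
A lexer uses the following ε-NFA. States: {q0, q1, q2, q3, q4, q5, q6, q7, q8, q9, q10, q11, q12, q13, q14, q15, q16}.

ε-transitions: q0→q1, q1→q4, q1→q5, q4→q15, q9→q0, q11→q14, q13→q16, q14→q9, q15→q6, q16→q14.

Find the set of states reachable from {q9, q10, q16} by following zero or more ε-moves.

Start with {q9, q10, q16}.
From q9 via ε: add q0.
From q16 via ε: add q14.
From q0 via ε: add q1.
From q1 via ε: add q4, q5.
From q4 via ε: add q15.
From q15 via ε: add q6.
No new states can be added; the closed set is {q0, q1, q4, q5, q6, q9, q10, q14, q15, q16}.

{q0, q1, q4, q5, q6, q9, q10, q14, q15, q16}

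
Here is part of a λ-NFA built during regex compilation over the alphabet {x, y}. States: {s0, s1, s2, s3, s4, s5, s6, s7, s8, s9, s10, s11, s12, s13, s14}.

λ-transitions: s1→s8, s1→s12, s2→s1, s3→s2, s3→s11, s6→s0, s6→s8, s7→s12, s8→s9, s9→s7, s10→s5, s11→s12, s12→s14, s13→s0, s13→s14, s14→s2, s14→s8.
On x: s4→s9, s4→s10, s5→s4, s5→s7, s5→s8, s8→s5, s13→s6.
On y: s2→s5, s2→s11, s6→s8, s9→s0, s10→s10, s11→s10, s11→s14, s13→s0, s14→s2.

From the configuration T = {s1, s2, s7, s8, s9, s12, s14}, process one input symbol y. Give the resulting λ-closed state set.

{s0, s1, s2, s5, s7, s8, s9, s11, s12, s14}

s2 on y → {s5, s11}.
s9 on y → {s0}.
s14 on y → {s2}.
No y-transition from s1, s7, s8, s12.
Union after reading y: {s0, s2, s5, s11}.
Now take the λ-closure:
From s2 via λ: add s1.
From s11 via λ: add s12.
From s1 via λ: add s8.
From s12 via λ: add s14.
From s8 via λ: add s9.
From s9 via λ: add s7.
No new states can be added; the closed set is {s0, s1, s2, s5, s7, s8, s9, s11, s12, s14}.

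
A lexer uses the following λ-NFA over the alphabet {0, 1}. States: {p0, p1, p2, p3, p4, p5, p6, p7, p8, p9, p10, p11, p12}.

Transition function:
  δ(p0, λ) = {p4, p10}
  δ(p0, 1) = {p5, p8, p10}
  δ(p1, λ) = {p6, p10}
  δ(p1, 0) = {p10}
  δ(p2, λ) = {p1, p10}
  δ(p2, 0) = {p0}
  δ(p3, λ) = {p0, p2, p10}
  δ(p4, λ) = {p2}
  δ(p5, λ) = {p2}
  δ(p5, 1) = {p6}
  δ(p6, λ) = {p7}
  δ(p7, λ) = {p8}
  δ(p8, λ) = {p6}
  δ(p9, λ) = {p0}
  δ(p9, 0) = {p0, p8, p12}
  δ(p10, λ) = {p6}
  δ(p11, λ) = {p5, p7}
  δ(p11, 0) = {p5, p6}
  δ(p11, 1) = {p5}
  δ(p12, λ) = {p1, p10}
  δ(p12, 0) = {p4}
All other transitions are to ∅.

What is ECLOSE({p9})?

{p0, p1, p2, p4, p6, p7, p8, p9, p10}

Start with {p9}.
From p9 via λ: add p0.
From p0 via λ: add p4, p10.
From p4 via λ: add p2.
From p10 via λ: add p6.
From p2 via λ: add p1.
From p6 via λ: add p7.
From p7 via λ: add p8.
No new states can be added; the closed set is {p0, p1, p2, p4, p6, p7, p8, p9, p10}.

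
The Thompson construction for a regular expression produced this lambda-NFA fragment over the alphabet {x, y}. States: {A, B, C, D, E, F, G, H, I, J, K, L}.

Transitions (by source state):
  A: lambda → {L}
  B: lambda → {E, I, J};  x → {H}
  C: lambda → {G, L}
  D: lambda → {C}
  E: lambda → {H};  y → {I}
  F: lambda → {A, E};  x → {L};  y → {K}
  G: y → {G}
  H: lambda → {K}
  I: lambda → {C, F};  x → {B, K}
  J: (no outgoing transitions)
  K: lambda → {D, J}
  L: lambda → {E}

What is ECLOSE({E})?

Start with {E}.
From E via lambda: add H.
From H via lambda: add K.
From K via lambda: add D, J.
From D via lambda: add C.
From C via lambda: add G, L.
No new states can be added; the closed set is {C, D, E, G, H, J, K, L}.

{C, D, E, G, H, J, K, L}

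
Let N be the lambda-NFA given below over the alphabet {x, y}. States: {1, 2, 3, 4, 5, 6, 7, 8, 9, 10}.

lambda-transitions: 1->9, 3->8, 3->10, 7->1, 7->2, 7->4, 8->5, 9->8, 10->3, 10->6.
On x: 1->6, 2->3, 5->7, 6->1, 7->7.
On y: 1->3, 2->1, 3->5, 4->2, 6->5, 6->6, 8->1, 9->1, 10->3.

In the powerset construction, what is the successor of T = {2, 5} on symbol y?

{1, 5, 8, 9}

2 on y → {1}.
No y-transition from 5.
Union after reading y: {1}.
Now take the lambda-closure:
From 1 via lambda: add 9.
From 9 via lambda: add 8.
From 8 via lambda: add 5.
No new states can be added; the closed set is {1, 5, 8, 9}.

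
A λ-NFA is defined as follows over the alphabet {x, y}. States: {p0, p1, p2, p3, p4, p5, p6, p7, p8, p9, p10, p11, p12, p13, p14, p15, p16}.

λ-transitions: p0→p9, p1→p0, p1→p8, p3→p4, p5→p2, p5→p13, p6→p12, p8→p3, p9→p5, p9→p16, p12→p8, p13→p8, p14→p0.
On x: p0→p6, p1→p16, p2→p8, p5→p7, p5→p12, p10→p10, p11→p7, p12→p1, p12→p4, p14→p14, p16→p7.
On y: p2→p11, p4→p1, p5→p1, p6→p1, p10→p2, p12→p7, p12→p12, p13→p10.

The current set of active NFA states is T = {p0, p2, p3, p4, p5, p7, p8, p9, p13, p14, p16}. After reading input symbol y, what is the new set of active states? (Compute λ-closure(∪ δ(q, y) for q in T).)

p2 on y → {p11}.
p4 on y → {p1}.
p5 on y → {p1}.
p13 on y → {p10}.
No y-transition from p0, p3, p7, p8, p9, p14, p16.
Union after reading y: {p1, p10, p11}.
Now take the λ-closure:
From p1 via λ: add p0, p8.
From p0 via λ: add p9.
From p8 via λ: add p3.
From p3 via λ: add p4.
From p9 via λ: add p5, p16.
From p5 via λ: add p2, p13.
No new states can be added; the closed set is {p0, p1, p2, p3, p4, p5, p8, p9, p10, p11, p13, p16}.

{p0, p1, p2, p3, p4, p5, p8, p9, p10, p11, p13, p16}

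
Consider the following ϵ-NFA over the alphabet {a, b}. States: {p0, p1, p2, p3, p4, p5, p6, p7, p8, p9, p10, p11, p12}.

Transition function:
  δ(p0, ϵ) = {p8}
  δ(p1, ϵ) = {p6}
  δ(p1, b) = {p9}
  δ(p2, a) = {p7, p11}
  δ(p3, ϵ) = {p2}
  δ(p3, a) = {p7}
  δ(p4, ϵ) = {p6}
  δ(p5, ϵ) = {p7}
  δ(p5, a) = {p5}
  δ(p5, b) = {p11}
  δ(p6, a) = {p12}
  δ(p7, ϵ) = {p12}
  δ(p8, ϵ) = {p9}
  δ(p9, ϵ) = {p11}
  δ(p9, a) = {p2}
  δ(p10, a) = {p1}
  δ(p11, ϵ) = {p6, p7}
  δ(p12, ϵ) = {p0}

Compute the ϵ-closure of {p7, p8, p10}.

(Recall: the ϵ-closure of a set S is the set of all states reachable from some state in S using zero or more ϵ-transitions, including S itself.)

Start with {p7, p8, p10}.
From p7 via ϵ: add p12.
From p8 via ϵ: add p9.
From p9 via ϵ: add p11.
From p12 via ϵ: add p0.
From p11 via ϵ: add p6.
No new states can be added; the closed set is {p0, p6, p7, p8, p9, p10, p11, p12}.

{p0, p6, p7, p8, p9, p10, p11, p12}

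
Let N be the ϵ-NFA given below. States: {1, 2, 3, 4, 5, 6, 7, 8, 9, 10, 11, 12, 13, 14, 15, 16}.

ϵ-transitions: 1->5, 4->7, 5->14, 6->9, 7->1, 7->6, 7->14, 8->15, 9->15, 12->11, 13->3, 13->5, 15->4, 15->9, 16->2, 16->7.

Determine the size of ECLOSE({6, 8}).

Start with {6, 8}.
From 6 via ϵ: add 9.
From 8 via ϵ: add 15.
From 15 via ϵ: add 4.
From 4 via ϵ: add 7.
From 7 via ϵ: add 1, 14.
From 1 via ϵ: add 5.
ϵ-closure = {1, 4, 5, 6, 7, 8, 9, 14, 15}, which has 9 states.

9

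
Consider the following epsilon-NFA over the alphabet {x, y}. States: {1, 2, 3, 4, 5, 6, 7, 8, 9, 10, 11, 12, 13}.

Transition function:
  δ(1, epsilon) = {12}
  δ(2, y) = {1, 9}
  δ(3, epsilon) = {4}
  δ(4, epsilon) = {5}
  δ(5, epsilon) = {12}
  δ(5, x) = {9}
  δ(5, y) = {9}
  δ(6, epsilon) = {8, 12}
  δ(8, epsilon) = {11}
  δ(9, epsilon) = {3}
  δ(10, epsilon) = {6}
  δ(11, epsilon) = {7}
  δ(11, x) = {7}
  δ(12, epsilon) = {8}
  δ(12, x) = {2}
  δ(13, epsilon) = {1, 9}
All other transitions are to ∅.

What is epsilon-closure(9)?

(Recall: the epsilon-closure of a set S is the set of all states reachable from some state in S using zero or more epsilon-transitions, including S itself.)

{3, 4, 5, 7, 8, 9, 11, 12}

Start with {9}.
From 9 via epsilon: add 3.
From 3 via epsilon: add 4.
From 4 via epsilon: add 5.
From 5 via epsilon: add 12.
From 12 via epsilon: add 8.
From 8 via epsilon: add 11.
From 11 via epsilon: add 7.
No new states can be added; the closed set is {3, 4, 5, 7, 8, 9, 11, 12}.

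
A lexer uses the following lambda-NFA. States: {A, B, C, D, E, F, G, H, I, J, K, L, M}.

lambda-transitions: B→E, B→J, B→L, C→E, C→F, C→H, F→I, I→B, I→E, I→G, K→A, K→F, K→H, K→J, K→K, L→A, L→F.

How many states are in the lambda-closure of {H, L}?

9

Start with {H, L}.
From L via lambda: add A, F.
From F via lambda: add I.
From I via lambda: add B, E, G.
From B via lambda: add J.
lambda-closure = {A, B, E, F, G, H, I, J, L}, which has 9 states.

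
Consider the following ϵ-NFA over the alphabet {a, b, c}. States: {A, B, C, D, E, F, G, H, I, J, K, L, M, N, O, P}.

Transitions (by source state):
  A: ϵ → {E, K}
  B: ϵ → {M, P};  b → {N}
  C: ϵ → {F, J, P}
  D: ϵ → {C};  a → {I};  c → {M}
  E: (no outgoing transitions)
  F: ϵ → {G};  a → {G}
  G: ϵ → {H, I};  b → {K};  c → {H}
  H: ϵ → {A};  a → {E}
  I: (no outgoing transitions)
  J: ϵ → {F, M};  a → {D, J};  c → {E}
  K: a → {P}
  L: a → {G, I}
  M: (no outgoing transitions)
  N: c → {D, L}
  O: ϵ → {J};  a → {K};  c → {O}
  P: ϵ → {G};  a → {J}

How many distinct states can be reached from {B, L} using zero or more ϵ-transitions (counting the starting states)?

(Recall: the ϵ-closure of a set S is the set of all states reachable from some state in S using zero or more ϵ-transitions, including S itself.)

Start with {B, L}.
From B via ϵ: add M, P.
From P via ϵ: add G.
From G via ϵ: add H, I.
From H via ϵ: add A.
From A via ϵ: add E, K.
ϵ-closure = {A, B, E, G, H, I, K, L, M, P}, which has 10 states.

10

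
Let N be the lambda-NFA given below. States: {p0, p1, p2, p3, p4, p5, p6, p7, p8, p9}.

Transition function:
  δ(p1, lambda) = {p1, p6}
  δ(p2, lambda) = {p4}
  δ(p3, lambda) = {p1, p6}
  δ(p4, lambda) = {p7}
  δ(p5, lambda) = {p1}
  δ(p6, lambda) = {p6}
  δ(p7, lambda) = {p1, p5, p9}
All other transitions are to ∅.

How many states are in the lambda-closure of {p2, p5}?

7

Start with {p2, p5}.
From p2 via lambda: add p4.
From p5 via lambda: add p1.
From p1 via lambda: add p6.
From p4 via lambda: add p7.
From p7 via lambda: add p9.
lambda-closure = {p1, p2, p4, p5, p6, p7, p9}, which has 7 states.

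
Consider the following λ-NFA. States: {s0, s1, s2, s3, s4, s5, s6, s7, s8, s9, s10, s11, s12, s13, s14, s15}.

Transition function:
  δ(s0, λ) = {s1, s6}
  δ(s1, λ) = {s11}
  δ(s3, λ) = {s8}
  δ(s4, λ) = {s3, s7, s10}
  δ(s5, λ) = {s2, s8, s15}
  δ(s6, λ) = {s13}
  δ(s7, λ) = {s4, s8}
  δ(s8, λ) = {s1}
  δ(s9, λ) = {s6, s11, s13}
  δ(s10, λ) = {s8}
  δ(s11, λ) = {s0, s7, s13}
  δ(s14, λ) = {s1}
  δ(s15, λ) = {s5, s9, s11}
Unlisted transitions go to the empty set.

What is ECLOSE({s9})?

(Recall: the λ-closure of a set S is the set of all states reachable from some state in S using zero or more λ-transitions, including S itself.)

{s0, s1, s3, s4, s6, s7, s8, s9, s10, s11, s13}

Start with {s9}.
From s9 via λ: add s6, s11, s13.
From s11 via λ: add s0, s7.
From s0 via λ: add s1.
From s7 via λ: add s4, s8.
From s4 via λ: add s3, s10.
No new states can be added; the closed set is {s0, s1, s3, s4, s6, s7, s8, s9, s10, s11, s13}.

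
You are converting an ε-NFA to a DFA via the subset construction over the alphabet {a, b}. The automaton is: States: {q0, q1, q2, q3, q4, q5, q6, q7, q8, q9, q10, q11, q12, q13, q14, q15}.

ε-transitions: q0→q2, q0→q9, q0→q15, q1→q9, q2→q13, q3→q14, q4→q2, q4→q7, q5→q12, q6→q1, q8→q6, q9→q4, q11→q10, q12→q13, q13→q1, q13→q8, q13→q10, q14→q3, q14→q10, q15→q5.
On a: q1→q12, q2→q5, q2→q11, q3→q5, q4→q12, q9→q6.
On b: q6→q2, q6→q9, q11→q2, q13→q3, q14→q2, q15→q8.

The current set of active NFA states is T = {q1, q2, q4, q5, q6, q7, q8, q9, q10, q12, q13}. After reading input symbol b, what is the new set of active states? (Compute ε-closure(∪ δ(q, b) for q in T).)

{q1, q2, q3, q4, q6, q7, q8, q9, q10, q13, q14}

q6 on b → {q2, q9}.
q13 on b → {q3}.
No b-transition from q1, q2, q4, q5, q7, q8, q9, q10, q12.
Union after reading b: {q2, q3, q9}.
Now take the ε-closure:
From q2 via ε: add q13.
From q3 via ε: add q14.
From q9 via ε: add q4.
From q4 via ε: add q7.
From q13 via ε: add q1, q8, q10.
From q8 via ε: add q6.
No new states can be added; the closed set is {q1, q2, q3, q4, q6, q7, q8, q9, q10, q13, q14}.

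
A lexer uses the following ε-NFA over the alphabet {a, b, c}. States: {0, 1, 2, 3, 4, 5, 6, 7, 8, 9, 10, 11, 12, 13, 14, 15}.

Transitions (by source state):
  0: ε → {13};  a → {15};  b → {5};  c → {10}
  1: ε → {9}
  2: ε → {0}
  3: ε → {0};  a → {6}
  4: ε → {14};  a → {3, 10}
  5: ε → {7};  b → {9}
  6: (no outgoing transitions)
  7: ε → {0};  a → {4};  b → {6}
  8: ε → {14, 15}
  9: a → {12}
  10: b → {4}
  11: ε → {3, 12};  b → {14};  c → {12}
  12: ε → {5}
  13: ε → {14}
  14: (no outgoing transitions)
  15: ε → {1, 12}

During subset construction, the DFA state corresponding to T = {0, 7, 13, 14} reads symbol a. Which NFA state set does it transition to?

{0, 1, 4, 5, 7, 9, 12, 13, 14, 15}

0 on a → {15}.
7 on a → {4}.
No a-transition from 13, 14.
Union after reading a: {4, 15}.
Now take the ε-closure:
From 4 via ε: add 14.
From 15 via ε: add 1, 12.
From 1 via ε: add 9.
From 12 via ε: add 5.
From 5 via ε: add 7.
From 7 via ε: add 0.
From 0 via ε: add 13.
No new states can be added; the closed set is {0, 1, 4, 5, 7, 9, 12, 13, 14, 15}.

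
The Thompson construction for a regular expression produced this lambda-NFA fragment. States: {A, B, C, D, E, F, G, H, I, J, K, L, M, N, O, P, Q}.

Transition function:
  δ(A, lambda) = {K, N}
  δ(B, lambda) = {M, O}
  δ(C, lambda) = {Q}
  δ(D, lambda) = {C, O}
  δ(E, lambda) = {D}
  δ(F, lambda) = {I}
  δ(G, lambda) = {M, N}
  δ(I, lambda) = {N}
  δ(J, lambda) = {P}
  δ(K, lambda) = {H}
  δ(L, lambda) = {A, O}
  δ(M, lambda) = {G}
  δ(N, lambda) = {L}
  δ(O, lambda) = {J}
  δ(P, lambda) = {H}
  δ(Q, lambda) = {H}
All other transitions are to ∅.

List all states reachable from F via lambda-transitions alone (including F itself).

Start with {F}.
From F via lambda: add I.
From I via lambda: add N.
From N via lambda: add L.
From L via lambda: add A, O.
From A via lambda: add K.
From O via lambda: add J.
From J via lambda: add P.
From K via lambda: add H.
No new states can be added; the closed set is {A, F, H, I, J, K, L, N, O, P}.

{A, F, H, I, J, K, L, N, O, P}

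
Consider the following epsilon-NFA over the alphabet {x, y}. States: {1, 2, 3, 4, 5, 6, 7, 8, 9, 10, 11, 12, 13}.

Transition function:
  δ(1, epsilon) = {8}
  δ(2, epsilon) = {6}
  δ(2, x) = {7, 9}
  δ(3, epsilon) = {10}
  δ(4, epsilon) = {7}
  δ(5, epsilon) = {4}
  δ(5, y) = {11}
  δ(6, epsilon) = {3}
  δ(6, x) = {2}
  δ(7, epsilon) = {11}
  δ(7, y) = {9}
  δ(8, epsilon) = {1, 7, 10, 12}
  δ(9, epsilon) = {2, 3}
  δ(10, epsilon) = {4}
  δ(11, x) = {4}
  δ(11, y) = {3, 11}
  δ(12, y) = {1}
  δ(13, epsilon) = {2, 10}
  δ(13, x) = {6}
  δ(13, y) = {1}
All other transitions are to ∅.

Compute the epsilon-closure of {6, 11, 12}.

{3, 4, 6, 7, 10, 11, 12}

Start with {6, 11, 12}.
From 6 via epsilon: add 3.
From 3 via epsilon: add 10.
From 10 via epsilon: add 4.
From 4 via epsilon: add 7.
No new states can be added; the closed set is {3, 4, 6, 7, 10, 11, 12}.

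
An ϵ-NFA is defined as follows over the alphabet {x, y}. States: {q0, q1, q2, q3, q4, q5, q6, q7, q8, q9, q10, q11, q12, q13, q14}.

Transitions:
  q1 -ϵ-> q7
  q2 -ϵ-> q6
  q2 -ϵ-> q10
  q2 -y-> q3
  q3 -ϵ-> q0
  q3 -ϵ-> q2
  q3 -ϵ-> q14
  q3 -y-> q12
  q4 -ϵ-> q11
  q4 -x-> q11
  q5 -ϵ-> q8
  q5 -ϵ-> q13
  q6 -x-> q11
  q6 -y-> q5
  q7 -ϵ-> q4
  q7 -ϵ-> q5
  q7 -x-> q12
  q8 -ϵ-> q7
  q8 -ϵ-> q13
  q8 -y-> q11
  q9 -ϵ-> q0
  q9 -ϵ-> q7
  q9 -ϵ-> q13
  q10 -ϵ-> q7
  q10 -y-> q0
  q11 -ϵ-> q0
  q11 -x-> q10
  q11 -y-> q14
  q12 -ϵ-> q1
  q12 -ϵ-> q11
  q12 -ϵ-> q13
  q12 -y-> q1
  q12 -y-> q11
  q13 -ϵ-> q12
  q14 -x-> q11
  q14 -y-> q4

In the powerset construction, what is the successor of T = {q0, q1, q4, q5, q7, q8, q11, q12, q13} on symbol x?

q4 on x → {q11}.
q7 on x → {q12}.
q11 on x → {q10}.
No x-transition from q0, q1, q5, q8, q12, q13.
Union after reading x: {q10, q11, q12}.
Now take the ϵ-closure:
From q10 via ϵ: add q7.
From q11 via ϵ: add q0.
From q12 via ϵ: add q1, q13.
From q7 via ϵ: add q4, q5.
From q5 via ϵ: add q8.
No new states can be added; the closed set is {q0, q1, q4, q5, q7, q8, q10, q11, q12, q13}.

{q0, q1, q4, q5, q7, q8, q10, q11, q12, q13}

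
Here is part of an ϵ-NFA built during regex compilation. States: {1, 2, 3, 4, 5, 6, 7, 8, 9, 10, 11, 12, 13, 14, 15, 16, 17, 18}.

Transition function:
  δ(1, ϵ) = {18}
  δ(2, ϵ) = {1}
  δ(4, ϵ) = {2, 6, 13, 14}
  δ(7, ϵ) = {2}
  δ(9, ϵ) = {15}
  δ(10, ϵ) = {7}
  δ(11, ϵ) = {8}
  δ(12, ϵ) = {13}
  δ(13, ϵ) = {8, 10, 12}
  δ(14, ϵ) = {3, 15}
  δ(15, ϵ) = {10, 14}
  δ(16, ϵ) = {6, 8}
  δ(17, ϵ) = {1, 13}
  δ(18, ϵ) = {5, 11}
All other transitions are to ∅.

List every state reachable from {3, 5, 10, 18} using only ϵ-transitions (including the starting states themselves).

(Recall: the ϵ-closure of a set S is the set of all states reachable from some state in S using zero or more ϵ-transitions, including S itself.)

Start with {3, 5, 10, 18}.
From 10 via ϵ: add 7.
From 18 via ϵ: add 11.
From 7 via ϵ: add 2.
From 11 via ϵ: add 8.
From 2 via ϵ: add 1.
No new states can be added; the closed set is {1, 2, 3, 5, 7, 8, 10, 11, 18}.

{1, 2, 3, 5, 7, 8, 10, 11, 18}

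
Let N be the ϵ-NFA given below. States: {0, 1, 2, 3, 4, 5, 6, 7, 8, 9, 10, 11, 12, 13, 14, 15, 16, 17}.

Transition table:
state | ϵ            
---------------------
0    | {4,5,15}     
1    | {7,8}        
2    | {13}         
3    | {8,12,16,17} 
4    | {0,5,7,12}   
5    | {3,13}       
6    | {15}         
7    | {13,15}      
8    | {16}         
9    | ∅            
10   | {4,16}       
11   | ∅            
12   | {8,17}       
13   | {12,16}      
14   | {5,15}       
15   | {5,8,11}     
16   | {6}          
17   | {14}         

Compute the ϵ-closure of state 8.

Start with {8}.
From 8 via ϵ: add 16.
From 16 via ϵ: add 6.
From 6 via ϵ: add 15.
From 15 via ϵ: add 5, 11.
From 5 via ϵ: add 3, 13.
From 3 via ϵ: add 12, 17.
From 17 via ϵ: add 14.
No new states can be added; the closed set is {3, 5, 6, 8, 11, 12, 13, 14, 15, 16, 17}.

{3, 5, 6, 8, 11, 12, 13, 14, 15, 16, 17}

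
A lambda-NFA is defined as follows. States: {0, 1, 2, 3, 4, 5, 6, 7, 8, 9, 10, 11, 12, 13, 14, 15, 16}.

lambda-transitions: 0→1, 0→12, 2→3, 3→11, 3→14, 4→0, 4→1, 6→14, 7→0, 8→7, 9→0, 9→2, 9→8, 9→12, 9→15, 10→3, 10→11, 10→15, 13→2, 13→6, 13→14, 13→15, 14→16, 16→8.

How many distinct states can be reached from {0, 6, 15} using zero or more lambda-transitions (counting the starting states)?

Start with {0, 6, 15}.
From 0 via lambda: add 1, 12.
From 6 via lambda: add 14.
From 14 via lambda: add 16.
From 16 via lambda: add 8.
From 8 via lambda: add 7.
lambda-closure = {0, 1, 6, 7, 8, 12, 14, 15, 16}, which has 9 states.

9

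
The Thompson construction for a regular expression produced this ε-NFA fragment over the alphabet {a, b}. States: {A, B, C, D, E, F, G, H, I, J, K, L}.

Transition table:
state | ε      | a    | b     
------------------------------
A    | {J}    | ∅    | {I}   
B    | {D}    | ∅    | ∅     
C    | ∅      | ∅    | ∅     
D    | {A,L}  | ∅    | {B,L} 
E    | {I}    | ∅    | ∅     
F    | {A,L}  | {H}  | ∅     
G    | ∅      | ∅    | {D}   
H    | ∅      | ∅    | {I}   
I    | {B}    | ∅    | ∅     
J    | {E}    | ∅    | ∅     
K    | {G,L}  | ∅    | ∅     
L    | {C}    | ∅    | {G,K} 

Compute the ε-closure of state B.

{A, B, C, D, E, I, J, L}

Start with {B}.
From B via ε: add D.
From D via ε: add A, L.
From A via ε: add J.
From L via ε: add C.
From J via ε: add E.
From E via ε: add I.
No new states can be added; the closed set is {A, B, C, D, E, I, J, L}.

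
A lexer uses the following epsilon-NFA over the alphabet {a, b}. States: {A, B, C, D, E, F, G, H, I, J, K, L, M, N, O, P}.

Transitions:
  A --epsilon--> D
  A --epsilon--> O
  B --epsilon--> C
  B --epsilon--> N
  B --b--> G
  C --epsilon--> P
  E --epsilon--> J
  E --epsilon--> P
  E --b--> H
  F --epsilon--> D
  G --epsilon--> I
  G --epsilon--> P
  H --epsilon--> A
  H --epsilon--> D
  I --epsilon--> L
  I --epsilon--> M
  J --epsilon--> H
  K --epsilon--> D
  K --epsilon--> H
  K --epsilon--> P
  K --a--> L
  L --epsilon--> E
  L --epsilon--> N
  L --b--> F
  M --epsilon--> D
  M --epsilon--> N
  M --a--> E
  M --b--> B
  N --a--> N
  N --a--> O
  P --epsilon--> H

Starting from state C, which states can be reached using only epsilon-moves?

{A, C, D, H, O, P}

Start with {C}.
From C via epsilon: add P.
From P via epsilon: add H.
From H via epsilon: add A, D.
From A via epsilon: add O.
No new states can be added; the closed set is {A, C, D, H, O, P}.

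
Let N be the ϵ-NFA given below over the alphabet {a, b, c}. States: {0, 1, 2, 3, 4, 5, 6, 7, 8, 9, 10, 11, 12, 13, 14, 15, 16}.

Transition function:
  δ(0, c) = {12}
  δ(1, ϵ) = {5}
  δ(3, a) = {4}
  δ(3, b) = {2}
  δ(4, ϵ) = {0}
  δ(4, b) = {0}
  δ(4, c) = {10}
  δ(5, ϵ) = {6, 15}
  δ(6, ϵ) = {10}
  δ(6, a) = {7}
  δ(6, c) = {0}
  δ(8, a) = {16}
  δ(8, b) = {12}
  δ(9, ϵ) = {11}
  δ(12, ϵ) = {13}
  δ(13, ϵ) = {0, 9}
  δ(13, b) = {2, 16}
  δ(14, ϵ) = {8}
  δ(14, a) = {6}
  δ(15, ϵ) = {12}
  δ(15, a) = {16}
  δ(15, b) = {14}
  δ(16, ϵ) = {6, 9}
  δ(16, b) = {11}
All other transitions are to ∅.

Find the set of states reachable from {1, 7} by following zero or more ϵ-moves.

Start with {1, 7}.
From 1 via ϵ: add 5.
From 5 via ϵ: add 6, 15.
From 6 via ϵ: add 10.
From 15 via ϵ: add 12.
From 12 via ϵ: add 13.
From 13 via ϵ: add 0, 9.
From 9 via ϵ: add 11.
No new states can be added; the closed set is {0, 1, 5, 6, 7, 9, 10, 11, 12, 13, 15}.

{0, 1, 5, 6, 7, 9, 10, 11, 12, 13, 15}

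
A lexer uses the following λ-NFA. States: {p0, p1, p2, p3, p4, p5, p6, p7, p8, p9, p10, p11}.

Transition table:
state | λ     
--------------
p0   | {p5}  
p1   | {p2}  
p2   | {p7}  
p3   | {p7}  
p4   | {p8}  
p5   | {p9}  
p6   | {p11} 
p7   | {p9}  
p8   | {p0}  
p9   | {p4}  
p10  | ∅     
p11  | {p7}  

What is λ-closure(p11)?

{p0, p4, p5, p7, p8, p9, p11}

Start with {p11}.
From p11 via λ: add p7.
From p7 via λ: add p9.
From p9 via λ: add p4.
From p4 via λ: add p8.
From p8 via λ: add p0.
From p0 via λ: add p5.
No new states can be added; the closed set is {p0, p4, p5, p7, p8, p9, p11}.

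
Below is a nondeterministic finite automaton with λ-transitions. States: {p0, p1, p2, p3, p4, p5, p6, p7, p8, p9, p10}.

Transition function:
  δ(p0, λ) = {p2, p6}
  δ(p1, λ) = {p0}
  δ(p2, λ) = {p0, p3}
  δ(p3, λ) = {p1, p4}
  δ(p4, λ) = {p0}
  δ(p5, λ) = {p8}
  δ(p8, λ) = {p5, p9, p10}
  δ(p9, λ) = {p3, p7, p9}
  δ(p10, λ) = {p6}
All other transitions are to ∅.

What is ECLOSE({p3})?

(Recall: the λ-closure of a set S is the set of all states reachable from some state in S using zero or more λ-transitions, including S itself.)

Start with {p3}.
From p3 via λ: add p1, p4.
From p1 via λ: add p0.
From p0 via λ: add p2, p6.
No new states can be added; the closed set is {p0, p1, p2, p3, p4, p6}.

{p0, p1, p2, p3, p4, p6}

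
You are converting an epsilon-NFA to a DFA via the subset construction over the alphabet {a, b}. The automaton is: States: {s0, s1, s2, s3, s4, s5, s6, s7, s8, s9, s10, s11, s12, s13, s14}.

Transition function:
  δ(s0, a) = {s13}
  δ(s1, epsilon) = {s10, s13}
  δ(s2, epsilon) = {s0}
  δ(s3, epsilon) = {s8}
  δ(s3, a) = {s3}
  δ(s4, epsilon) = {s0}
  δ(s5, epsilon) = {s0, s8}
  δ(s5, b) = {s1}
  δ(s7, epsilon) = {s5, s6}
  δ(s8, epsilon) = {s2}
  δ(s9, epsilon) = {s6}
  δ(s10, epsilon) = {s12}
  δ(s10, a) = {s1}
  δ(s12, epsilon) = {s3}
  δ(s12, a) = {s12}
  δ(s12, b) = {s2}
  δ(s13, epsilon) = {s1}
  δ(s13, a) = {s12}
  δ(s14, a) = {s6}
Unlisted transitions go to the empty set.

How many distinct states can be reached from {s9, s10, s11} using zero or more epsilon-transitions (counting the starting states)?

Start with {s9, s10, s11}.
From s9 via epsilon: add s6.
From s10 via epsilon: add s12.
From s12 via epsilon: add s3.
From s3 via epsilon: add s8.
From s8 via epsilon: add s2.
From s2 via epsilon: add s0.
epsilon-closure = {s0, s2, s3, s6, s8, s9, s10, s11, s12}, which has 9 states.

9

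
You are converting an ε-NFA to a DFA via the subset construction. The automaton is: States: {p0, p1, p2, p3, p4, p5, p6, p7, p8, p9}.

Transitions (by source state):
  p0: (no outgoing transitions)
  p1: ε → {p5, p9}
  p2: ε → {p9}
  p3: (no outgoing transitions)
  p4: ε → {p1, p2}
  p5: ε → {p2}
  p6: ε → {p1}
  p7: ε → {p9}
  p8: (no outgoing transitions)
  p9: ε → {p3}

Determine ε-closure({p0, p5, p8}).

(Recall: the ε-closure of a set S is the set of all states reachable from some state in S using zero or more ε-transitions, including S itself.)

Start with {p0, p5, p8}.
From p5 via ε: add p2.
From p2 via ε: add p9.
From p9 via ε: add p3.
No new states can be added; the closed set is {p0, p2, p3, p5, p8, p9}.

{p0, p2, p3, p5, p8, p9}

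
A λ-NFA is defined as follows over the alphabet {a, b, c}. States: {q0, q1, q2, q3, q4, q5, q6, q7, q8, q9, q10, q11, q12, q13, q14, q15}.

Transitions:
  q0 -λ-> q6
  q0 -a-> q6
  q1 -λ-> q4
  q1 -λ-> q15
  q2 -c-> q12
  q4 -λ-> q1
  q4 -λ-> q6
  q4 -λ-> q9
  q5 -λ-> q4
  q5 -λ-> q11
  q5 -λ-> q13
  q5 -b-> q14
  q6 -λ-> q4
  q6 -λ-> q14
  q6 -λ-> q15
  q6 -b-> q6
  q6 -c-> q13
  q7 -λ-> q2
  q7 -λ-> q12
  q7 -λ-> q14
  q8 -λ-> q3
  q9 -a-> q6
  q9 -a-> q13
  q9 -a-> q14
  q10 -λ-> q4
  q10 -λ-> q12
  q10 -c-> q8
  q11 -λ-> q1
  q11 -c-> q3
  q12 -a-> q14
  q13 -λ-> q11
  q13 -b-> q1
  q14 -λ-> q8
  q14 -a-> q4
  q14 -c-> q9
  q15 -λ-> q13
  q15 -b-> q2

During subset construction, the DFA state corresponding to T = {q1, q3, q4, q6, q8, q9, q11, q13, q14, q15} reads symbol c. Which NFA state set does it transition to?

{q1, q3, q4, q6, q8, q9, q11, q13, q14, q15}

q6 on c → {q13}.
q11 on c → {q3}.
q14 on c → {q9}.
No c-transition from q1, q3, q4, q8, q9, q13, q15.
Union after reading c: {q3, q9, q13}.
Now take the λ-closure:
From q13 via λ: add q11.
From q11 via λ: add q1.
From q1 via λ: add q4, q15.
From q4 via λ: add q6.
From q6 via λ: add q14.
From q14 via λ: add q8.
No new states can be added; the closed set is {q1, q3, q4, q6, q8, q9, q11, q13, q14, q15}.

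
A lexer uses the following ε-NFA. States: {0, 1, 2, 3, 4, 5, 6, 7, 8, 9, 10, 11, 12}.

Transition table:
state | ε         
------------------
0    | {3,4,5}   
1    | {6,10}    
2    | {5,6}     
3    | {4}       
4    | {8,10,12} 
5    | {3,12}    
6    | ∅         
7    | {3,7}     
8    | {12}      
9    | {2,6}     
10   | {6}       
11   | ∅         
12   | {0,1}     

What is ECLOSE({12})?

Start with {12}.
From 12 via ε: add 0, 1.
From 0 via ε: add 3, 4, 5.
From 1 via ε: add 6, 10.
From 4 via ε: add 8.
No new states can be added; the closed set is {0, 1, 3, 4, 5, 6, 8, 10, 12}.

{0, 1, 3, 4, 5, 6, 8, 10, 12}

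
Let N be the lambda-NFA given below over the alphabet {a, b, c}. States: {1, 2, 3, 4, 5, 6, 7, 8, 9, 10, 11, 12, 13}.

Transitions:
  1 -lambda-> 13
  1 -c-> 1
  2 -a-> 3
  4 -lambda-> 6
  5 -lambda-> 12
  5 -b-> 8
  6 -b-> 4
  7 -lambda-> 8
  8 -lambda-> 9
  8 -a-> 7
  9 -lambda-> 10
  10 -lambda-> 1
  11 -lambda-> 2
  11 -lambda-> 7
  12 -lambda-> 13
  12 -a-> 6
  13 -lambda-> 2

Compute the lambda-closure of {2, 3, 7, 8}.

Start with {2, 3, 7, 8}.
From 8 via lambda: add 9.
From 9 via lambda: add 10.
From 10 via lambda: add 1.
From 1 via lambda: add 13.
No new states can be added; the closed set is {1, 2, 3, 7, 8, 9, 10, 13}.

{1, 2, 3, 7, 8, 9, 10, 13}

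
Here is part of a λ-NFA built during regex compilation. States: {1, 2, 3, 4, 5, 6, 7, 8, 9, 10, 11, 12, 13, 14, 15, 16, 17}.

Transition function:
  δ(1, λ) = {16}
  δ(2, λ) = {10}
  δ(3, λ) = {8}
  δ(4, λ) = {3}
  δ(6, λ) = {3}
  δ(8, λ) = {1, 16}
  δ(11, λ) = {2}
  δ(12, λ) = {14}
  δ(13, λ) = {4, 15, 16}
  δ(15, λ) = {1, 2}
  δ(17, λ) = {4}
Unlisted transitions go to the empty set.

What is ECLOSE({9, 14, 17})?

Start with {9, 14, 17}.
From 17 via λ: add 4.
From 4 via λ: add 3.
From 3 via λ: add 8.
From 8 via λ: add 1, 16.
No new states can be added; the closed set is {1, 3, 4, 8, 9, 14, 16, 17}.

{1, 3, 4, 8, 9, 14, 16, 17}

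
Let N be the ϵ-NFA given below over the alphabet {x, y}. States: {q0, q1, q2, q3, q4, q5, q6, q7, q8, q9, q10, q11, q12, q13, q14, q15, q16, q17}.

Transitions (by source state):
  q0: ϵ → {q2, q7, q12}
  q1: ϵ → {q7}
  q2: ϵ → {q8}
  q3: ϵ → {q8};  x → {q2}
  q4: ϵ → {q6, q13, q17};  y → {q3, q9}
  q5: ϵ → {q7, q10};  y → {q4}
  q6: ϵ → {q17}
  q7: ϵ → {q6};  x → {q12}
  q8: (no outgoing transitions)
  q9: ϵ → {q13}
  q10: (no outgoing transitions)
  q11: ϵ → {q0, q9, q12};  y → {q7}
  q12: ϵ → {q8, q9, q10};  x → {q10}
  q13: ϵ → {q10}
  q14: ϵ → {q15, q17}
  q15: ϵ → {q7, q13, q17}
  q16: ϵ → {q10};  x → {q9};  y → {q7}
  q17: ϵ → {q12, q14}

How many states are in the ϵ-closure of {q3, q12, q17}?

11

Start with {q3, q12, q17}.
From q3 via ϵ: add q8.
From q12 via ϵ: add q9, q10.
From q17 via ϵ: add q14.
From q9 via ϵ: add q13.
From q14 via ϵ: add q15.
From q15 via ϵ: add q7.
From q7 via ϵ: add q6.
ϵ-closure = {q3, q6, q7, q8, q9, q10, q12, q13, q14, q15, q17}, which has 11 states.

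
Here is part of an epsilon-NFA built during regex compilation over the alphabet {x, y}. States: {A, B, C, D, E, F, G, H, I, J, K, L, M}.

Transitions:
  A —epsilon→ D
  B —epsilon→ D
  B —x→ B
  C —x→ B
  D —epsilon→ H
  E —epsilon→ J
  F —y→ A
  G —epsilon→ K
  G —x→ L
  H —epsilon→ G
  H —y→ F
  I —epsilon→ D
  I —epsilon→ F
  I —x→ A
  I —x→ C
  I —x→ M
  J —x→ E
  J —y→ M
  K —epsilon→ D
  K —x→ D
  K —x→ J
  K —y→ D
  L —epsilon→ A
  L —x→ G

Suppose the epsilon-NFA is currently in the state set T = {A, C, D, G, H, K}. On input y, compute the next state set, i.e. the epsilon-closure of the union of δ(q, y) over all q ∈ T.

{D, F, G, H, K}

H on y → {F}.
K on y → {D}.
No y-transition from A, C, D, G.
Union after reading y: {D, F}.
Now take the epsilon-closure:
From D via epsilon: add H.
From H via epsilon: add G.
From G via epsilon: add K.
No new states can be added; the closed set is {D, F, G, H, K}.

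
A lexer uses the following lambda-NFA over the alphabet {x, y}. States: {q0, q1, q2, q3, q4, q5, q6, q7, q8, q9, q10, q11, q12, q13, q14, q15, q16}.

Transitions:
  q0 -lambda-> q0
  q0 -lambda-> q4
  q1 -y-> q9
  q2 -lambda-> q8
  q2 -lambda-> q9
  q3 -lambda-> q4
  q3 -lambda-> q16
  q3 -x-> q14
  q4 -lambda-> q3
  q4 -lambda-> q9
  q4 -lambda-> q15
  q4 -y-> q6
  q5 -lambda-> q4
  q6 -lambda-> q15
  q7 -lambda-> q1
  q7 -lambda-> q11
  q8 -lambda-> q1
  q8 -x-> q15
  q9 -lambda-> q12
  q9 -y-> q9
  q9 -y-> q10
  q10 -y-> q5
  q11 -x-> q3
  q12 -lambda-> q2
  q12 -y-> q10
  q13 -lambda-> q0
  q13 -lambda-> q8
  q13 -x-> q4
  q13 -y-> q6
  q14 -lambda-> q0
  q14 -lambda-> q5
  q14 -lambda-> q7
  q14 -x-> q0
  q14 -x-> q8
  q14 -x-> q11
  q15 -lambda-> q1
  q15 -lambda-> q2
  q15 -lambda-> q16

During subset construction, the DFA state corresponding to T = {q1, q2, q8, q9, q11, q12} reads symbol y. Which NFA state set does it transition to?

q1 on y → {q9}.
q9 on y → {q9, q10}.
q12 on y → {q10}.
No y-transition from q2, q8, q11.
Union after reading y: {q9, q10}.
Now take the lambda-closure:
From q9 via lambda: add q12.
From q12 via lambda: add q2.
From q2 via lambda: add q8.
From q8 via lambda: add q1.
No new states can be added; the closed set is {q1, q2, q8, q9, q10, q12}.

{q1, q2, q8, q9, q10, q12}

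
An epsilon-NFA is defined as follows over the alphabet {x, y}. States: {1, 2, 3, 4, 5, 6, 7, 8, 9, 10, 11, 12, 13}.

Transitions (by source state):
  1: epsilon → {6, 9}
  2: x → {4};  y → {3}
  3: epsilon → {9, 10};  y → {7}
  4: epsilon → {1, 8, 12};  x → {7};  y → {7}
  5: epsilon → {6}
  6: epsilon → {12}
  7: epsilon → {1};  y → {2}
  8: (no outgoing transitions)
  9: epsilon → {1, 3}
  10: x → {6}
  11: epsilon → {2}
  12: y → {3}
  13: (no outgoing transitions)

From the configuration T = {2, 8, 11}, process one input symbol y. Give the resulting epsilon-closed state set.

{1, 3, 6, 9, 10, 12}

2 on y → {3}.
No y-transition from 8, 11.
Union after reading y: {3}.
Now take the epsilon-closure:
From 3 via epsilon: add 9, 10.
From 9 via epsilon: add 1.
From 1 via epsilon: add 6.
From 6 via epsilon: add 12.
No new states can be added; the closed set is {1, 3, 6, 9, 10, 12}.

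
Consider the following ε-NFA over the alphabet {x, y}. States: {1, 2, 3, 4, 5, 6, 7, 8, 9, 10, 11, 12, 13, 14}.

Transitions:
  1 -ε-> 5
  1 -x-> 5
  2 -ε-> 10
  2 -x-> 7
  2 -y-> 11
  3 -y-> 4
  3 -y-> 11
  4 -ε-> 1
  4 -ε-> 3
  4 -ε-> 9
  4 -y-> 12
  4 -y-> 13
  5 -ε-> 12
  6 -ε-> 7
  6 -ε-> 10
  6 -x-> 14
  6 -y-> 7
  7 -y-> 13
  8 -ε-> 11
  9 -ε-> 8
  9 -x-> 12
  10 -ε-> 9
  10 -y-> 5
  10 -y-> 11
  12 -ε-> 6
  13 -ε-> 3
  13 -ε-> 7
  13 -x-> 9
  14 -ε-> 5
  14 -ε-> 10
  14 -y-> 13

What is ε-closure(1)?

{1, 5, 6, 7, 8, 9, 10, 11, 12}

Start with {1}.
From 1 via ε: add 5.
From 5 via ε: add 12.
From 12 via ε: add 6.
From 6 via ε: add 7, 10.
From 10 via ε: add 9.
From 9 via ε: add 8.
From 8 via ε: add 11.
No new states can be added; the closed set is {1, 5, 6, 7, 8, 9, 10, 11, 12}.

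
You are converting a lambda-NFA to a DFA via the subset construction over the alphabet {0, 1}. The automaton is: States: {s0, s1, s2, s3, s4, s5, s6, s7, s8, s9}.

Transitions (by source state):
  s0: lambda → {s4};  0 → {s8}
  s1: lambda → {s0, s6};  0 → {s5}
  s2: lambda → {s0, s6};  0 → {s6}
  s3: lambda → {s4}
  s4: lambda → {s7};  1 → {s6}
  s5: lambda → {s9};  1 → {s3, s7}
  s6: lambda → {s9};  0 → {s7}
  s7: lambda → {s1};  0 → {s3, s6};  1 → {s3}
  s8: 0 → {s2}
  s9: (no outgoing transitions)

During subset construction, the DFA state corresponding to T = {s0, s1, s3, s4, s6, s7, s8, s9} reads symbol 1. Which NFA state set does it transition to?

s4 on 1 → {s6}.
s7 on 1 → {s3}.
No 1-transition from s0, s1, s3, s6, s8, s9.
Union after reading 1: {s3, s6}.
Now take the lambda-closure:
From s3 via lambda: add s4.
From s6 via lambda: add s9.
From s4 via lambda: add s7.
From s7 via lambda: add s1.
From s1 via lambda: add s0.
No new states can be added; the closed set is {s0, s1, s3, s4, s6, s7, s9}.

{s0, s1, s3, s4, s6, s7, s9}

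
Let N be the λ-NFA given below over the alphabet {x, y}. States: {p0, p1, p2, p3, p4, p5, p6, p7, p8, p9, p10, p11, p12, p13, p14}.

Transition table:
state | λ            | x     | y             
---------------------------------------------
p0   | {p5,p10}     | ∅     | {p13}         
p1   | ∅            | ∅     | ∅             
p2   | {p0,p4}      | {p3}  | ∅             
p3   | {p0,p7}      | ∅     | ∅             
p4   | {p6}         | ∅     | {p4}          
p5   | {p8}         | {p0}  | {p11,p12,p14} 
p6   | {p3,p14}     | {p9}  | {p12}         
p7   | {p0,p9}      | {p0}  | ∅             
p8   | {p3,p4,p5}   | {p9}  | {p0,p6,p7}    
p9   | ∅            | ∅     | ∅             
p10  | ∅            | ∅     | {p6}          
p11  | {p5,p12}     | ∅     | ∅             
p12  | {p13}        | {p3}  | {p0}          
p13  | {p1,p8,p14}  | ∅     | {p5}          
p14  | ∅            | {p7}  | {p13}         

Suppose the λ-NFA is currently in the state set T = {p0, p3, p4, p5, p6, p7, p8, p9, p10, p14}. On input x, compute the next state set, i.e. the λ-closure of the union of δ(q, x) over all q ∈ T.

{p0, p3, p4, p5, p6, p7, p8, p9, p10, p14}

p5 on x → {p0}.
p6 on x → {p9}.
p7 on x → {p0}.
p8 on x → {p9}.
p14 on x → {p7}.
No x-transition from p0, p3, p4, p9, p10.
Union after reading x: {p0, p7, p9}.
Now take the λ-closure:
From p0 via λ: add p5, p10.
From p5 via λ: add p8.
From p8 via λ: add p3, p4.
From p4 via λ: add p6.
From p6 via λ: add p14.
No new states can be added; the closed set is {p0, p3, p4, p5, p6, p7, p8, p9, p10, p14}.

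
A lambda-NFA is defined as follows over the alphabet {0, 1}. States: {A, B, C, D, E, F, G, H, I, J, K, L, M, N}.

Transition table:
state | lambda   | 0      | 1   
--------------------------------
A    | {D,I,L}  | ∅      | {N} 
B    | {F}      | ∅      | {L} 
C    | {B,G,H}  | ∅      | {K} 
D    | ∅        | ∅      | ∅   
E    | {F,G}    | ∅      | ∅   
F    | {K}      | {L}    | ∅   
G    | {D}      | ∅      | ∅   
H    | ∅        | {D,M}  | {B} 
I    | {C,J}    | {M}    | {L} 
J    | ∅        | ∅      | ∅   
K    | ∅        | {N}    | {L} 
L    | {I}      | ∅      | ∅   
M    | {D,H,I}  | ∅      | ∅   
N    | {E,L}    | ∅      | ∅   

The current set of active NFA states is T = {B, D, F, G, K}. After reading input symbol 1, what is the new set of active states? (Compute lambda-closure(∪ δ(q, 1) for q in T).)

{B, C, D, F, G, H, I, J, K, L}

B on 1 → {L}.
K on 1 → {L}.
No 1-transition from D, F, G.
Union after reading 1: {L}.
Now take the lambda-closure:
From L via lambda: add I.
From I via lambda: add C, J.
From C via lambda: add B, G, H.
From B via lambda: add F.
From G via lambda: add D.
From F via lambda: add K.
No new states can be added; the closed set is {B, C, D, F, G, H, I, J, K, L}.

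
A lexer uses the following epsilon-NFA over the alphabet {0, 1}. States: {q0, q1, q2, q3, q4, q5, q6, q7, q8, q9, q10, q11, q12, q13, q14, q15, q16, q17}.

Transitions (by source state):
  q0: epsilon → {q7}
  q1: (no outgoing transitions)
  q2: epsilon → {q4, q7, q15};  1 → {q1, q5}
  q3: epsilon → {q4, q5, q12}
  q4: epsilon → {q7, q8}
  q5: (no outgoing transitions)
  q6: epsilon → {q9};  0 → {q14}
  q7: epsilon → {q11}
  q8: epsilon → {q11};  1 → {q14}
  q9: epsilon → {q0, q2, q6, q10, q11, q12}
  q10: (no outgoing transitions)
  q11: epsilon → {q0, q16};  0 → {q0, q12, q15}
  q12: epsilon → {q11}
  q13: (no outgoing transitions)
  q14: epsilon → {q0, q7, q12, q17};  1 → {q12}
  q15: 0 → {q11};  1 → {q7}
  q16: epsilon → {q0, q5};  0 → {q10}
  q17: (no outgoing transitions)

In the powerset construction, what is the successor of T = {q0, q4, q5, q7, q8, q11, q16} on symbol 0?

{q0, q5, q7, q10, q11, q12, q15, q16}

q11 on 0 → {q0, q12, q15}.
q16 on 0 → {q10}.
No 0-transition from q0, q4, q5, q7, q8.
Union after reading 0: {q0, q10, q12, q15}.
Now take the epsilon-closure:
From q0 via epsilon: add q7.
From q12 via epsilon: add q11.
From q11 via epsilon: add q16.
From q16 via epsilon: add q5.
No new states can be added; the closed set is {q0, q5, q7, q10, q11, q12, q15, q16}.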